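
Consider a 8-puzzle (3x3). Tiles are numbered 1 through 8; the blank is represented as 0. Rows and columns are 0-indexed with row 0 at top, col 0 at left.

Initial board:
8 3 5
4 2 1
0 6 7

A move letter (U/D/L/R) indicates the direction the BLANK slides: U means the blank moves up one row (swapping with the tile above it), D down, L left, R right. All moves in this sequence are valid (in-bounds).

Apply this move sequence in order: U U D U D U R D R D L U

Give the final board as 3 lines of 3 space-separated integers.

After move 1 (U):
8 3 5
0 2 1
4 6 7

After move 2 (U):
0 3 5
8 2 1
4 6 7

After move 3 (D):
8 3 5
0 2 1
4 6 7

After move 4 (U):
0 3 5
8 2 1
4 6 7

After move 5 (D):
8 3 5
0 2 1
4 6 7

After move 6 (U):
0 3 5
8 2 1
4 6 7

After move 7 (R):
3 0 5
8 2 1
4 6 7

After move 8 (D):
3 2 5
8 0 1
4 6 7

After move 9 (R):
3 2 5
8 1 0
4 6 7

After move 10 (D):
3 2 5
8 1 7
4 6 0

After move 11 (L):
3 2 5
8 1 7
4 0 6

After move 12 (U):
3 2 5
8 0 7
4 1 6

Answer: 3 2 5
8 0 7
4 1 6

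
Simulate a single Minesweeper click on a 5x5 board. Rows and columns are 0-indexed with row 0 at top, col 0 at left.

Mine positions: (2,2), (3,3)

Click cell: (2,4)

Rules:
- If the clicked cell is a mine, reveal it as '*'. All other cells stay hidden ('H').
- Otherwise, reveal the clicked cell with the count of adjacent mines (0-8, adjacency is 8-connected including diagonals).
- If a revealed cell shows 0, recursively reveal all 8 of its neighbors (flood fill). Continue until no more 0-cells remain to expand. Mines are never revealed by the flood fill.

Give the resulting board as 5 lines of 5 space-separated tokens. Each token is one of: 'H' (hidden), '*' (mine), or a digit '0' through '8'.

H H H H H
H H H H H
H H H H 1
H H H H H
H H H H H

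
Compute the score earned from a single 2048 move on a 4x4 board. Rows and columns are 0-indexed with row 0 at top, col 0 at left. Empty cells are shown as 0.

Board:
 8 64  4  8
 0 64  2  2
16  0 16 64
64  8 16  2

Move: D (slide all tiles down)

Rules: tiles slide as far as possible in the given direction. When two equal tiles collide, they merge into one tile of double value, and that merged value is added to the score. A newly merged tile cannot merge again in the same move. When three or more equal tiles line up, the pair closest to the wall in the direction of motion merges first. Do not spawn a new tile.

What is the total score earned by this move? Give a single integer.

Slide down:
col 0: [8, 0, 16, 64] -> [0, 8, 16, 64]  score +0 (running 0)
col 1: [64, 64, 0, 8] -> [0, 0, 128, 8]  score +128 (running 128)
col 2: [4, 2, 16, 16] -> [0, 4, 2, 32]  score +32 (running 160)
col 3: [8, 2, 64, 2] -> [8, 2, 64, 2]  score +0 (running 160)
Board after move:
  0   0   0   8
  8   0   4   2
 16 128   2  64
 64   8  32   2

Answer: 160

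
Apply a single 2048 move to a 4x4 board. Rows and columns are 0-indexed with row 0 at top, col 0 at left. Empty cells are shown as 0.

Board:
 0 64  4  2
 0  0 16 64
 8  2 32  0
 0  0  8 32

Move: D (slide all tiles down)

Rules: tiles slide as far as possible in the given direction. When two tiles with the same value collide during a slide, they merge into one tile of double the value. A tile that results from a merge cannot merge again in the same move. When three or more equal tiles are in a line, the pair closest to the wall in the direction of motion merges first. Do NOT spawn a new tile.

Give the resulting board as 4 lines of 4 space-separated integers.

Answer:  0  0  4  0
 0  0 16  2
 0 64 32 64
 8  2  8 32

Derivation:
Slide down:
col 0: [0, 0, 8, 0] -> [0, 0, 0, 8]
col 1: [64, 0, 2, 0] -> [0, 0, 64, 2]
col 2: [4, 16, 32, 8] -> [4, 16, 32, 8]
col 3: [2, 64, 0, 32] -> [0, 2, 64, 32]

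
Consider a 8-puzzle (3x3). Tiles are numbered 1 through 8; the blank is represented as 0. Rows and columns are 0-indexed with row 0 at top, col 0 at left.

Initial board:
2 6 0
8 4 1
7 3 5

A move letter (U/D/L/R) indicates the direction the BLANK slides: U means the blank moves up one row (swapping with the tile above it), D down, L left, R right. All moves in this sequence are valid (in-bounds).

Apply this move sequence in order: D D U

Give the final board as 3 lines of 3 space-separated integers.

After move 1 (D):
2 6 1
8 4 0
7 3 5

After move 2 (D):
2 6 1
8 4 5
7 3 0

After move 3 (U):
2 6 1
8 4 0
7 3 5

Answer: 2 6 1
8 4 0
7 3 5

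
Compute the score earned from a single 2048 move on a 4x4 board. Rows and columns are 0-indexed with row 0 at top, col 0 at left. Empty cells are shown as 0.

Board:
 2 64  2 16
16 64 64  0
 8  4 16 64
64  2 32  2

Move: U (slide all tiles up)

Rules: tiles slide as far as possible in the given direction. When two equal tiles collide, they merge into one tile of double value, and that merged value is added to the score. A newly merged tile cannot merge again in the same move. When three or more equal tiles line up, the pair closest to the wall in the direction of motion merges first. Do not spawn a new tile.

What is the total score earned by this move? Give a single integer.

Answer: 128

Derivation:
Slide up:
col 0: [2, 16, 8, 64] -> [2, 16, 8, 64]  score +0 (running 0)
col 1: [64, 64, 4, 2] -> [128, 4, 2, 0]  score +128 (running 128)
col 2: [2, 64, 16, 32] -> [2, 64, 16, 32]  score +0 (running 128)
col 3: [16, 0, 64, 2] -> [16, 64, 2, 0]  score +0 (running 128)
Board after move:
  2 128   2  16
 16   4  64  64
  8   2  16   2
 64   0  32   0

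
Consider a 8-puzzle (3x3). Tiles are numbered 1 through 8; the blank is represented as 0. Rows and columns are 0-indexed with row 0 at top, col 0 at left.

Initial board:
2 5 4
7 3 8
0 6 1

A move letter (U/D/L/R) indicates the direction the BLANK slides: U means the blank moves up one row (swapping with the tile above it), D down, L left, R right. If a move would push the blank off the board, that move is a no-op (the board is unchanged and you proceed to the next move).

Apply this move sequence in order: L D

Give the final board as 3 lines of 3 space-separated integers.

Answer: 2 5 4
7 3 8
0 6 1

Derivation:
After move 1 (L):
2 5 4
7 3 8
0 6 1

After move 2 (D):
2 5 4
7 3 8
0 6 1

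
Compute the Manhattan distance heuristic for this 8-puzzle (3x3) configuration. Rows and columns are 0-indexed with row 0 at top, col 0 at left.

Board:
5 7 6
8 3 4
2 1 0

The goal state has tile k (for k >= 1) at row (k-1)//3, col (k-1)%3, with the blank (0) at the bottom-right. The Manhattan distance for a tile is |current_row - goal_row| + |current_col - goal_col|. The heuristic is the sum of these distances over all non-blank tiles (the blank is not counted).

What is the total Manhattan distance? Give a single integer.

Answer: 18

Derivation:
Tile 5: (0,0)->(1,1) = 2
Tile 7: (0,1)->(2,0) = 3
Tile 6: (0,2)->(1,2) = 1
Tile 8: (1,0)->(2,1) = 2
Tile 3: (1,1)->(0,2) = 2
Tile 4: (1,2)->(1,0) = 2
Tile 2: (2,0)->(0,1) = 3
Tile 1: (2,1)->(0,0) = 3
Sum: 2 + 3 + 1 + 2 + 2 + 2 + 3 + 3 = 18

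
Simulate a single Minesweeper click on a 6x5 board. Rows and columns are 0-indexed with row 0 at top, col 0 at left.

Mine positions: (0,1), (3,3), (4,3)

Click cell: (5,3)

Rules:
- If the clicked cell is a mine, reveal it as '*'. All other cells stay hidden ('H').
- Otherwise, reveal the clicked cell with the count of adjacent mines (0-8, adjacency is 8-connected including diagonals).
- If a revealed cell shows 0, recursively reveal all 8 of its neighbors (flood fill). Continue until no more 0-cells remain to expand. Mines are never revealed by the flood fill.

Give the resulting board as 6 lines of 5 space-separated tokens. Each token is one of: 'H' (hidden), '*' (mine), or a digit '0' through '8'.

H H H H H
H H H H H
H H H H H
H H H H H
H H H H H
H H H 1 H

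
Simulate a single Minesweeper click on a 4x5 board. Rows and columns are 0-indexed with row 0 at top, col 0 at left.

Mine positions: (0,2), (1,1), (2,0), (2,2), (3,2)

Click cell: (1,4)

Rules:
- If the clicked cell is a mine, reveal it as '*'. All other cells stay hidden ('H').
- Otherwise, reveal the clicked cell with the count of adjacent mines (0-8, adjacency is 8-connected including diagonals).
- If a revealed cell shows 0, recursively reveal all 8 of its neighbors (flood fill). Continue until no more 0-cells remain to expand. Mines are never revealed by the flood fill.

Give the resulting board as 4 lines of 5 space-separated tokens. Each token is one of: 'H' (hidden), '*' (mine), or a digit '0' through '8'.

H H H 1 0
H H H 2 0
H H H 2 0
H H H 2 0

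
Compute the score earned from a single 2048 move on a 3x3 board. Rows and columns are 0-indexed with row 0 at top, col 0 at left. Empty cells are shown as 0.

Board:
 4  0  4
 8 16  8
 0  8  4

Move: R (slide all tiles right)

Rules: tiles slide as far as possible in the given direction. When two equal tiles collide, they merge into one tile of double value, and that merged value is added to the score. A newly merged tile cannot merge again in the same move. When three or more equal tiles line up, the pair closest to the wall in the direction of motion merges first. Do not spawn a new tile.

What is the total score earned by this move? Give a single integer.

Slide right:
row 0: [4, 0, 4] -> [0, 0, 8]  score +8 (running 8)
row 1: [8, 16, 8] -> [8, 16, 8]  score +0 (running 8)
row 2: [0, 8, 4] -> [0, 8, 4]  score +0 (running 8)
Board after move:
 0  0  8
 8 16  8
 0  8  4

Answer: 8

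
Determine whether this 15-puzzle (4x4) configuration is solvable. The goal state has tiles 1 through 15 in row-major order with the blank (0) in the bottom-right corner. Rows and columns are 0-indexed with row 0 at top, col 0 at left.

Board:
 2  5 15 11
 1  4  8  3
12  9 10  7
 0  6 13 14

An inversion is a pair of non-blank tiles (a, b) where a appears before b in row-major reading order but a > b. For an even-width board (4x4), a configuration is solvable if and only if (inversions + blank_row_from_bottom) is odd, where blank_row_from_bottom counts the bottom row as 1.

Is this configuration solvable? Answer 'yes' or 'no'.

Inversions: 37
Blank is in row 3 (0-indexed from top), which is row 1 counting from the bottom (bottom = 1).
37 + 1 = 38, which is even, so the puzzle is not solvable.

Answer: no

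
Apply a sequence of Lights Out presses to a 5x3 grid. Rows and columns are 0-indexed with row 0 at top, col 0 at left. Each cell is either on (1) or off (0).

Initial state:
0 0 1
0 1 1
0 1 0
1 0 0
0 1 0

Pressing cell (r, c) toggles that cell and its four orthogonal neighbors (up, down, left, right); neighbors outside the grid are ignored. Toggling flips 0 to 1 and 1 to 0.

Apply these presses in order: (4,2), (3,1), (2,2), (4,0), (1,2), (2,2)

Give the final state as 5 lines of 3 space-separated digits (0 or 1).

Answer: 0 0 0
0 0 0
0 0 1
1 1 0
1 0 1

Derivation:
After press 1 at (4,2):
0 0 1
0 1 1
0 1 0
1 0 1
0 0 1

After press 2 at (3,1):
0 0 1
0 1 1
0 0 0
0 1 0
0 1 1

After press 3 at (2,2):
0 0 1
0 1 0
0 1 1
0 1 1
0 1 1

After press 4 at (4,0):
0 0 1
0 1 0
0 1 1
1 1 1
1 0 1

After press 5 at (1,2):
0 0 0
0 0 1
0 1 0
1 1 1
1 0 1

After press 6 at (2,2):
0 0 0
0 0 0
0 0 1
1 1 0
1 0 1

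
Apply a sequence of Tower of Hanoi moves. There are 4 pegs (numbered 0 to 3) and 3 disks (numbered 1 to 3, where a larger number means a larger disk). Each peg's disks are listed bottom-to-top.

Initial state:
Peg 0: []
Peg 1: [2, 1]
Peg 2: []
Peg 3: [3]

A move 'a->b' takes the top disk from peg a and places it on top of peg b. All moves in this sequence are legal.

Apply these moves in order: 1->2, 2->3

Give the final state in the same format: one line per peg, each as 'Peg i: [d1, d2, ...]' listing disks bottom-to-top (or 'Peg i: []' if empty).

Answer: Peg 0: []
Peg 1: [2]
Peg 2: []
Peg 3: [3, 1]

Derivation:
After move 1 (1->2):
Peg 0: []
Peg 1: [2]
Peg 2: [1]
Peg 3: [3]

After move 2 (2->3):
Peg 0: []
Peg 1: [2]
Peg 2: []
Peg 3: [3, 1]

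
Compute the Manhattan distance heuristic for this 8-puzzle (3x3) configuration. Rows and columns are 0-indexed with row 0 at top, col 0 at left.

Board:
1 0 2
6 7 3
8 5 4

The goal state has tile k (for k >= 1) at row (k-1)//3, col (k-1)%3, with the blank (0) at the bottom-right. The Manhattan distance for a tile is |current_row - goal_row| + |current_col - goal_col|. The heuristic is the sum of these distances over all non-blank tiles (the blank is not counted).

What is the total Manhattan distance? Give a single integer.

Answer: 11

Derivation:
Tile 1: at (0,0), goal (0,0), distance |0-0|+|0-0| = 0
Tile 2: at (0,2), goal (0,1), distance |0-0|+|2-1| = 1
Tile 6: at (1,0), goal (1,2), distance |1-1|+|0-2| = 2
Tile 7: at (1,1), goal (2,0), distance |1-2|+|1-0| = 2
Tile 3: at (1,2), goal (0,2), distance |1-0|+|2-2| = 1
Tile 8: at (2,0), goal (2,1), distance |2-2|+|0-1| = 1
Tile 5: at (2,1), goal (1,1), distance |2-1|+|1-1| = 1
Tile 4: at (2,2), goal (1,0), distance |2-1|+|2-0| = 3
Sum: 0 + 1 + 2 + 2 + 1 + 1 + 1 + 3 = 11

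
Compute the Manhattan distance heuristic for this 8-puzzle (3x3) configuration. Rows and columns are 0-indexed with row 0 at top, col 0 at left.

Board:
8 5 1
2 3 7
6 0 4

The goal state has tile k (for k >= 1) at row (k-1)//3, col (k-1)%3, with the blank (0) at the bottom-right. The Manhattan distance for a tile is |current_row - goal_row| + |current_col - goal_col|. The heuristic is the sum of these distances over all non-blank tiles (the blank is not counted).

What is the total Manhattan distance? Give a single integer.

Answer: 19

Derivation:
Tile 8: at (0,0), goal (2,1), distance |0-2|+|0-1| = 3
Tile 5: at (0,1), goal (1,1), distance |0-1|+|1-1| = 1
Tile 1: at (0,2), goal (0,0), distance |0-0|+|2-0| = 2
Tile 2: at (1,0), goal (0,1), distance |1-0|+|0-1| = 2
Tile 3: at (1,1), goal (0,2), distance |1-0|+|1-2| = 2
Tile 7: at (1,2), goal (2,0), distance |1-2|+|2-0| = 3
Tile 6: at (2,0), goal (1,2), distance |2-1|+|0-2| = 3
Tile 4: at (2,2), goal (1,0), distance |2-1|+|2-0| = 3
Sum: 3 + 1 + 2 + 2 + 2 + 3 + 3 + 3 = 19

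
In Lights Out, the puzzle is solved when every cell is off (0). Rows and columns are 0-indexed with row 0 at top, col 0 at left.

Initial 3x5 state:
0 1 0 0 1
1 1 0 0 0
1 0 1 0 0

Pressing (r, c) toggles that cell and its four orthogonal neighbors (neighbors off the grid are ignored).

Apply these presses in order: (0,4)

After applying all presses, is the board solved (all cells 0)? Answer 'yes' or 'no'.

Answer: no

Derivation:
After press 1 at (0,4):
0 1 0 1 0
1 1 0 0 1
1 0 1 0 0

Lights still on: 7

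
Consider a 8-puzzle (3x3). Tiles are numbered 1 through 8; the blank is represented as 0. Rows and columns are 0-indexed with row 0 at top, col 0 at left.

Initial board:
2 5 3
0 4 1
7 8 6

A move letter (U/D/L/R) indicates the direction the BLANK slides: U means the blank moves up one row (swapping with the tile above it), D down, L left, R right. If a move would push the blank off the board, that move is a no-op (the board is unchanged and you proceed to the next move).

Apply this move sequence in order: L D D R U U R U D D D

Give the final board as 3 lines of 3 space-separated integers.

Answer: 2 3 1
7 5 6
8 4 0

Derivation:
After move 1 (L):
2 5 3
0 4 1
7 8 6

After move 2 (D):
2 5 3
7 4 1
0 8 6

After move 3 (D):
2 5 3
7 4 1
0 8 6

After move 4 (R):
2 5 3
7 4 1
8 0 6

After move 5 (U):
2 5 3
7 0 1
8 4 6

After move 6 (U):
2 0 3
7 5 1
8 4 6

After move 7 (R):
2 3 0
7 5 1
8 4 6

After move 8 (U):
2 3 0
7 5 1
8 4 6

After move 9 (D):
2 3 1
7 5 0
8 4 6

After move 10 (D):
2 3 1
7 5 6
8 4 0

After move 11 (D):
2 3 1
7 5 6
8 4 0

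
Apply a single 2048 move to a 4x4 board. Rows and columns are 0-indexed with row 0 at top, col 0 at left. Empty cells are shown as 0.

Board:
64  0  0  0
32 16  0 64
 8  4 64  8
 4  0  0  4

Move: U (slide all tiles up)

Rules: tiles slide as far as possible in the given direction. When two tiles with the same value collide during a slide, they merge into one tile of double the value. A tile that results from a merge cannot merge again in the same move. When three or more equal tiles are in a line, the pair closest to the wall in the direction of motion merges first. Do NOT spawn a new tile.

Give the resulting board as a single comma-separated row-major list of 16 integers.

Answer: 64, 16, 64, 64, 32, 4, 0, 8, 8, 0, 0, 4, 4, 0, 0, 0

Derivation:
Slide up:
col 0: [64, 32, 8, 4] -> [64, 32, 8, 4]
col 1: [0, 16, 4, 0] -> [16, 4, 0, 0]
col 2: [0, 0, 64, 0] -> [64, 0, 0, 0]
col 3: [0, 64, 8, 4] -> [64, 8, 4, 0]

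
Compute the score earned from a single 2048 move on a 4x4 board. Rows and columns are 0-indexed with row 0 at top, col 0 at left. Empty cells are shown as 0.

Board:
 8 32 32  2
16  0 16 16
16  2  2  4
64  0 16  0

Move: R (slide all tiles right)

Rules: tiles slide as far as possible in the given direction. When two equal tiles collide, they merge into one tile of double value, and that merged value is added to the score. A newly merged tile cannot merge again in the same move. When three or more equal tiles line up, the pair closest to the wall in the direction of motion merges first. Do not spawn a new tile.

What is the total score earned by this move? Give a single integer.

Slide right:
row 0: [8, 32, 32, 2] -> [0, 8, 64, 2]  score +64 (running 64)
row 1: [16, 0, 16, 16] -> [0, 0, 16, 32]  score +32 (running 96)
row 2: [16, 2, 2, 4] -> [0, 16, 4, 4]  score +4 (running 100)
row 3: [64, 0, 16, 0] -> [0, 0, 64, 16]  score +0 (running 100)
Board after move:
 0  8 64  2
 0  0 16 32
 0 16  4  4
 0  0 64 16

Answer: 100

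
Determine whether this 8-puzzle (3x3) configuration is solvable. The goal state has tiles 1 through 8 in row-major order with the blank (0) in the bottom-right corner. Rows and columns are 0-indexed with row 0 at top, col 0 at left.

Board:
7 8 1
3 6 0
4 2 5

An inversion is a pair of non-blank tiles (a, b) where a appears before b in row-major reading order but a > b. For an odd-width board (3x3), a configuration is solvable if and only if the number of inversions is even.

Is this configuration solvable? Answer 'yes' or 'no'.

Inversions (pairs i<j in row-major order where tile[i] > tile[j] > 0): 17
17 is odd, so the puzzle is not solvable.

Answer: no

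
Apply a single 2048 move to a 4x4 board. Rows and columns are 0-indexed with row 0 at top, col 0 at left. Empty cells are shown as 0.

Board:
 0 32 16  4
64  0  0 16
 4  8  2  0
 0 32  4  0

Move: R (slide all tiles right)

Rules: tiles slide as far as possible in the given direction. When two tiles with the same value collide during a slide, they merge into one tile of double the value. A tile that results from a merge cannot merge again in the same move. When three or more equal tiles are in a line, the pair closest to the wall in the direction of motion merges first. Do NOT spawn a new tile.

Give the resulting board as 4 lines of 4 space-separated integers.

Answer:  0 32 16  4
 0  0 64 16
 0  4  8  2
 0  0 32  4

Derivation:
Slide right:
row 0: [0, 32, 16, 4] -> [0, 32, 16, 4]
row 1: [64, 0, 0, 16] -> [0, 0, 64, 16]
row 2: [4, 8, 2, 0] -> [0, 4, 8, 2]
row 3: [0, 32, 4, 0] -> [0, 0, 32, 4]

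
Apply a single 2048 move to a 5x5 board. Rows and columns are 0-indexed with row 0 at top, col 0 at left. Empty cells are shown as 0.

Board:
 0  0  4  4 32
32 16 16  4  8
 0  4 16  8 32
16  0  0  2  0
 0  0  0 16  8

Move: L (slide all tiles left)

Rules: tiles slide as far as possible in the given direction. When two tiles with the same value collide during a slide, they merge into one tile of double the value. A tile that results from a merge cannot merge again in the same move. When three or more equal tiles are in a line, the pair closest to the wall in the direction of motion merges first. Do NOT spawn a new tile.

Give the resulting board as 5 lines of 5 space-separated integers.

Answer:  8 32  0  0  0
32 32  4  8  0
 4 16  8 32  0
16  2  0  0  0
16  8  0  0  0

Derivation:
Slide left:
row 0: [0, 0, 4, 4, 32] -> [8, 32, 0, 0, 0]
row 1: [32, 16, 16, 4, 8] -> [32, 32, 4, 8, 0]
row 2: [0, 4, 16, 8, 32] -> [4, 16, 8, 32, 0]
row 3: [16, 0, 0, 2, 0] -> [16, 2, 0, 0, 0]
row 4: [0, 0, 0, 16, 8] -> [16, 8, 0, 0, 0]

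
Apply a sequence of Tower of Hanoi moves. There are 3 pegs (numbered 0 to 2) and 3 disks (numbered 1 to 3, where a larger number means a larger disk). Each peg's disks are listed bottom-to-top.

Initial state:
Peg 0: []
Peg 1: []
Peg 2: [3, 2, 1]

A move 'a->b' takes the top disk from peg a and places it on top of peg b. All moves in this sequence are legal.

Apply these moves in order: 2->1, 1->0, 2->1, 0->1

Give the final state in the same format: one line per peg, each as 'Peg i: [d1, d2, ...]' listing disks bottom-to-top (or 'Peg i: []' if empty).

Answer: Peg 0: []
Peg 1: [2, 1]
Peg 2: [3]

Derivation:
After move 1 (2->1):
Peg 0: []
Peg 1: [1]
Peg 2: [3, 2]

After move 2 (1->0):
Peg 0: [1]
Peg 1: []
Peg 2: [3, 2]

After move 3 (2->1):
Peg 0: [1]
Peg 1: [2]
Peg 2: [3]

After move 4 (0->1):
Peg 0: []
Peg 1: [2, 1]
Peg 2: [3]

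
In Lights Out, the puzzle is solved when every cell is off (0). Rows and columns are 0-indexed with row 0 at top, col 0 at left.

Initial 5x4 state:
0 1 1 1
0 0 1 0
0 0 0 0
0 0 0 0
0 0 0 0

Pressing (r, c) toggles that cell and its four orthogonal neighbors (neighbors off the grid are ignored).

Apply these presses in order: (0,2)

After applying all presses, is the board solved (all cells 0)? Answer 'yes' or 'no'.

After press 1 at (0,2):
0 0 0 0
0 0 0 0
0 0 0 0
0 0 0 0
0 0 0 0

Lights still on: 0

Answer: yes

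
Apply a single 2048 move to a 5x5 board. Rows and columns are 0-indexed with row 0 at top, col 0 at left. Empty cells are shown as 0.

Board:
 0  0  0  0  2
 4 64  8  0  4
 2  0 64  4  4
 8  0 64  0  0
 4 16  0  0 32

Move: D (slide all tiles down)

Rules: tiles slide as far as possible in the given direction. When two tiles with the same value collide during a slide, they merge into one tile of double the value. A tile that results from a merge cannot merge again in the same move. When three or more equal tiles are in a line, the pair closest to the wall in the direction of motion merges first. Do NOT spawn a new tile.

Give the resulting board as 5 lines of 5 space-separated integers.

Answer:   0   0   0   0   0
  4   0   0   0   0
  2   0   0   0   2
  8  64   8   0   8
  4  16 128   4  32

Derivation:
Slide down:
col 0: [0, 4, 2, 8, 4] -> [0, 4, 2, 8, 4]
col 1: [0, 64, 0, 0, 16] -> [0, 0, 0, 64, 16]
col 2: [0, 8, 64, 64, 0] -> [0, 0, 0, 8, 128]
col 3: [0, 0, 4, 0, 0] -> [0, 0, 0, 0, 4]
col 4: [2, 4, 4, 0, 32] -> [0, 0, 2, 8, 32]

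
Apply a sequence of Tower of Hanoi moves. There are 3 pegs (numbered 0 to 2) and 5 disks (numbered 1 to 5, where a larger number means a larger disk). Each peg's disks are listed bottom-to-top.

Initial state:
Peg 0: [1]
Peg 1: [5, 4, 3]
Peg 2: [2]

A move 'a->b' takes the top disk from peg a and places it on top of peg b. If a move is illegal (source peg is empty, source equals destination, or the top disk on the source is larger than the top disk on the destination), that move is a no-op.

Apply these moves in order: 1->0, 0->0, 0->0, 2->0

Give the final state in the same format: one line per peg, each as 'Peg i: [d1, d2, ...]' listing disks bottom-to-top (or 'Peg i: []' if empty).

After move 1 (1->0):
Peg 0: [1]
Peg 1: [5, 4, 3]
Peg 2: [2]

After move 2 (0->0):
Peg 0: [1]
Peg 1: [5, 4, 3]
Peg 2: [2]

After move 3 (0->0):
Peg 0: [1]
Peg 1: [5, 4, 3]
Peg 2: [2]

After move 4 (2->0):
Peg 0: [1]
Peg 1: [5, 4, 3]
Peg 2: [2]

Answer: Peg 0: [1]
Peg 1: [5, 4, 3]
Peg 2: [2]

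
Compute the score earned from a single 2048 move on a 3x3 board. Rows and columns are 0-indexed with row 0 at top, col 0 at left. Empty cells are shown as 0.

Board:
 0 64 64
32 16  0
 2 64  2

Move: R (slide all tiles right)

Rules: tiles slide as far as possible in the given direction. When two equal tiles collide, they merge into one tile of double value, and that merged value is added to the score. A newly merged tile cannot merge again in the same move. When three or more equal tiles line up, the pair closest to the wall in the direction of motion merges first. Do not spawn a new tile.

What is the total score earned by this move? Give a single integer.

Slide right:
row 0: [0, 64, 64] -> [0, 0, 128]  score +128 (running 128)
row 1: [32, 16, 0] -> [0, 32, 16]  score +0 (running 128)
row 2: [2, 64, 2] -> [2, 64, 2]  score +0 (running 128)
Board after move:
  0   0 128
  0  32  16
  2  64   2

Answer: 128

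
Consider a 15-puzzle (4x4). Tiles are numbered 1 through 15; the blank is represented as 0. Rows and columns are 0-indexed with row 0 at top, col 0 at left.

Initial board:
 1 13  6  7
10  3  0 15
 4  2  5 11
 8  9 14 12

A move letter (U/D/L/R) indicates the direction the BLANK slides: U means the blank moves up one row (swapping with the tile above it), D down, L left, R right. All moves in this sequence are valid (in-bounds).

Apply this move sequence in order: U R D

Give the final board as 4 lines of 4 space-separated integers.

Answer:  1 13  7 15
10  3  6  0
 4  2  5 11
 8  9 14 12

Derivation:
After move 1 (U):
 1 13  0  7
10  3  6 15
 4  2  5 11
 8  9 14 12

After move 2 (R):
 1 13  7  0
10  3  6 15
 4  2  5 11
 8  9 14 12

After move 3 (D):
 1 13  7 15
10  3  6  0
 4  2  5 11
 8  9 14 12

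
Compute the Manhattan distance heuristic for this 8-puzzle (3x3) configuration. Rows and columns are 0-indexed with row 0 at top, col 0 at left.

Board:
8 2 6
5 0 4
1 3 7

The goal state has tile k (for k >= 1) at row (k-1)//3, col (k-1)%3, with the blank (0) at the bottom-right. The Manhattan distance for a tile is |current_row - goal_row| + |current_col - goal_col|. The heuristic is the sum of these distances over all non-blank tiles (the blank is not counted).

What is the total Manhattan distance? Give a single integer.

Answer: 14

Derivation:
Tile 8: (0,0)->(2,1) = 3
Tile 2: (0,1)->(0,1) = 0
Tile 6: (0,2)->(1,2) = 1
Tile 5: (1,0)->(1,1) = 1
Tile 4: (1,2)->(1,0) = 2
Tile 1: (2,0)->(0,0) = 2
Tile 3: (2,1)->(0,2) = 3
Tile 7: (2,2)->(2,0) = 2
Sum: 3 + 0 + 1 + 1 + 2 + 2 + 3 + 2 = 14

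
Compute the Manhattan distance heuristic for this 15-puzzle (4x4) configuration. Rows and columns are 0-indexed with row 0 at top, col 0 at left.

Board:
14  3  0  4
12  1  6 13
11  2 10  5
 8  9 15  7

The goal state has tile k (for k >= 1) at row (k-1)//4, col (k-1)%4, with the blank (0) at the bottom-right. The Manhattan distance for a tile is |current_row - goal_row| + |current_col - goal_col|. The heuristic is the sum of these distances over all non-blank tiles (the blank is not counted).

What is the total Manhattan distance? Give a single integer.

Tile 14: (0,0)->(3,1) = 4
Tile 3: (0,1)->(0,2) = 1
Tile 4: (0,3)->(0,3) = 0
Tile 12: (1,0)->(2,3) = 4
Tile 1: (1,1)->(0,0) = 2
Tile 6: (1,2)->(1,1) = 1
Tile 13: (1,3)->(3,0) = 5
Tile 11: (2,0)->(2,2) = 2
Tile 2: (2,1)->(0,1) = 2
Tile 10: (2,2)->(2,1) = 1
Tile 5: (2,3)->(1,0) = 4
Tile 8: (3,0)->(1,3) = 5
Tile 9: (3,1)->(2,0) = 2
Tile 15: (3,2)->(3,2) = 0
Tile 7: (3,3)->(1,2) = 3
Sum: 4 + 1 + 0 + 4 + 2 + 1 + 5 + 2 + 2 + 1 + 4 + 5 + 2 + 0 + 3 = 36

Answer: 36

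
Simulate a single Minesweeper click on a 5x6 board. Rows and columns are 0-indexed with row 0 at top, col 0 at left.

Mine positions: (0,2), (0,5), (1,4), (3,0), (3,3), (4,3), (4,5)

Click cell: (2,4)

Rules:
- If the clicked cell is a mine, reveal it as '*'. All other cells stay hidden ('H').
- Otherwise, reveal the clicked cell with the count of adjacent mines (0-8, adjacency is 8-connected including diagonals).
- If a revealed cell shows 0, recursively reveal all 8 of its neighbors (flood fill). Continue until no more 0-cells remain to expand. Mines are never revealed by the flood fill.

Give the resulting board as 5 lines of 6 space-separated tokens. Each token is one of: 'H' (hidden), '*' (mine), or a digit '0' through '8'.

H H H H H H
H H H H H H
H H H H 2 H
H H H H H H
H H H H H H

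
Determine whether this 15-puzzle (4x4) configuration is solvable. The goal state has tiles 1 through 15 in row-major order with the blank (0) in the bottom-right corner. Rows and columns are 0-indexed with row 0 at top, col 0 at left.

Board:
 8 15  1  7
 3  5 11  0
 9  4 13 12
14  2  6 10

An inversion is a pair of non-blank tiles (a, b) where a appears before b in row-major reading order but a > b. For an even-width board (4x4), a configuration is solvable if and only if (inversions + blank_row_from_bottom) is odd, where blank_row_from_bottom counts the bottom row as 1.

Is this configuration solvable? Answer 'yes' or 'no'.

Answer: no

Derivation:
Inversions: 47
Blank is in row 1 (0-indexed from top), which is row 3 counting from the bottom (bottom = 1).
47 + 3 = 50, which is even, so the puzzle is not solvable.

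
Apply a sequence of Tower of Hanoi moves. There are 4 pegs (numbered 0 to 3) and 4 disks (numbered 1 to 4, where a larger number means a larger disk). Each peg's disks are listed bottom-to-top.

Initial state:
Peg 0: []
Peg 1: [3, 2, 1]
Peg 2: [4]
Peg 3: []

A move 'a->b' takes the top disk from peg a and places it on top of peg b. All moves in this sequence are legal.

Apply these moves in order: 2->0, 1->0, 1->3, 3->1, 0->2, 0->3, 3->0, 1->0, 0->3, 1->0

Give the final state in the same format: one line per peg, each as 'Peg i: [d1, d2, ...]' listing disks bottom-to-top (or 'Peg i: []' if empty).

After move 1 (2->0):
Peg 0: [4]
Peg 1: [3, 2, 1]
Peg 2: []
Peg 3: []

After move 2 (1->0):
Peg 0: [4, 1]
Peg 1: [3, 2]
Peg 2: []
Peg 3: []

After move 3 (1->3):
Peg 0: [4, 1]
Peg 1: [3]
Peg 2: []
Peg 3: [2]

After move 4 (3->1):
Peg 0: [4, 1]
Peg 1: [3, 2]
Peg 2: []
Peg 3: []

After move 5 (0->2):
Peg 0: [4]
Peg 1: [3, 2]
Peg 2: [1]
Peg 3: []

After move 6 (0->3):
Peg 0: []
Peg 1: [3, 2]
Peg 2: [1]
Peg 3: [4]

After move 7 (3->0):
Peg 0: [4]
Peg 1: [3, 2]
Peg 2: [1]
Peg 3: []

After move 8 (1->0):
Peg 0: [4, 2]
Peg 1: [3]
Peg 2: [1]
Peg 3: []

After move 9 (0->3):
Peg 0: [4]
Peg 1: [3]
Peg 2: [1]
Peg 3: [2]

After move 10 (1->0):
Peg 0: [4, 3]
Peg 1: []
Peg 2: [1]
Peg 3: [2]

Answer: Peg 0: [4, 3]
Peg 1: []
Peg 2: [1]
Peg 3: [2]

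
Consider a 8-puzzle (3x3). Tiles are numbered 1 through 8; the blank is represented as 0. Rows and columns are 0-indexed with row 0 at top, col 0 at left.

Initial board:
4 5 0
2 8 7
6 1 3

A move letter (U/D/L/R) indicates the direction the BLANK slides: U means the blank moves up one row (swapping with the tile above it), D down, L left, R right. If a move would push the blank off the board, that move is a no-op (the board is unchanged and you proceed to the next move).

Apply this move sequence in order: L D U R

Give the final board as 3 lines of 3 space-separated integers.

Answer: 4 5 0
2 8 7
6 1 3

Derivation:
After move 1 (L):
4 0 5
2 8 7
6 1 3

After move 2 (D):
4 8 5
2 0 7
6 1 3

After move 3 (U):
4 0 5
2 8 7
6 1 3

After move 4 (R):
4 5 0
2 8 7
6 1 3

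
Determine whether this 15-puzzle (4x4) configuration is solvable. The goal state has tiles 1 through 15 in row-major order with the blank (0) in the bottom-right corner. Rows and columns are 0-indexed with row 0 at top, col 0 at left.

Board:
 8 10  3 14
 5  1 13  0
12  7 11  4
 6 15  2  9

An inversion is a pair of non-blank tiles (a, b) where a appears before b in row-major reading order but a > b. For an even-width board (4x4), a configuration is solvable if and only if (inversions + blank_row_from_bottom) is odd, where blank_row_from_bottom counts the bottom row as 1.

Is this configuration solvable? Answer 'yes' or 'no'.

Inversions: 54
Blank is in row 1 (0-indexed from top), which is row 3 counting from the bottom (bottom = 1).
54 + 3 = 57, which is odd, so the puzzle is solvable.

Answer: yes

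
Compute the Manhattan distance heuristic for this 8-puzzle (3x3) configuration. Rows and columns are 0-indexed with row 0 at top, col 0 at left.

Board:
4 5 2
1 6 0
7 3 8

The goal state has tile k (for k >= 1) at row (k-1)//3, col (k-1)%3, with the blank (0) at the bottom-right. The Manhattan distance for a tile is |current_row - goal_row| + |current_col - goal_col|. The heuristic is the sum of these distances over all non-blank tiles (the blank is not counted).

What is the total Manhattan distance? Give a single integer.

Answer: 9

Derivation:
Tile 4: (0,0)->(1,0) = 1
Tile 5: (0,1)->(1,1) = 1
Tile 2: (0,2)->(0,1) = 1
Tile 1: (1,0)->(0,0) = 1
Tile 6: (1,1)->(1,2) = 1
Tile 7: (2,0)->(2,0) = 0
Tile 3: (2,1)->(0,2) = 3
Tile 8: (2,2)->(2,1) = 1
Sum: 1 + 1 + 1 + 1 + 1 + 0 + 3 + 1 = 9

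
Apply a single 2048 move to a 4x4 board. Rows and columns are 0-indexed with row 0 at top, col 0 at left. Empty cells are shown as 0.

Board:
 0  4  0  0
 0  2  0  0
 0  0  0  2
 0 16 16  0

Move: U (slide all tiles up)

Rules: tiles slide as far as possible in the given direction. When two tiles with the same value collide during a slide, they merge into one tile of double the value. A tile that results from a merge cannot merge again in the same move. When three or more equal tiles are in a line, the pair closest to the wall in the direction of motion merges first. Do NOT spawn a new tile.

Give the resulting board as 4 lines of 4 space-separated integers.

Slide up:
col 0: [0, 0, 0, 0] -> [0, 0, 0, 0]
col 1: [4, 2, 0, 16] -> [4, 2, 16, 0]
col 2: [0, 0, 0, 16] -> [16, 0, 0, 0]
col 3: [0, 0, 2, 0] -> [2, 0, 0, 0]

Answer:  0  4 16  2
 0  2  0  0
 0 16  0  0
 0  0  0  0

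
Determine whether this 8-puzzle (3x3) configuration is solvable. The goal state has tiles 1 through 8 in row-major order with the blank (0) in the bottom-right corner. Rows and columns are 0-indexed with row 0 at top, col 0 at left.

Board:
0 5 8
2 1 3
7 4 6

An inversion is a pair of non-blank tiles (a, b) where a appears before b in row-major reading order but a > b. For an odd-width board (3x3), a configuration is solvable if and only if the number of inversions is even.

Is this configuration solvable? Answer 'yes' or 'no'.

Answer: no

Derivation:
Inversions (pairs i<j in row-major order where tile[i] > tile[j] > 0): 13
13 is odd, so the puzzle is not solvable.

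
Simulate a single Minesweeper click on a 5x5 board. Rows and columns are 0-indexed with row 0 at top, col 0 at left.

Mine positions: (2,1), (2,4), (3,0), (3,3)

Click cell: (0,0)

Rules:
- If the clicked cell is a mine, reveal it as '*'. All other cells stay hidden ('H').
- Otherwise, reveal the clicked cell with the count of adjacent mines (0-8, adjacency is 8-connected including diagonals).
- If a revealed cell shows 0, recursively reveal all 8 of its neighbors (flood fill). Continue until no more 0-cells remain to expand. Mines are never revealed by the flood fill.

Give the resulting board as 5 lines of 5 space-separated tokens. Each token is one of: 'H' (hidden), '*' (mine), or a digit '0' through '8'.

0 0 0 0 0
1 1 1 1 1
H H H H H
H H H H H
H H H H H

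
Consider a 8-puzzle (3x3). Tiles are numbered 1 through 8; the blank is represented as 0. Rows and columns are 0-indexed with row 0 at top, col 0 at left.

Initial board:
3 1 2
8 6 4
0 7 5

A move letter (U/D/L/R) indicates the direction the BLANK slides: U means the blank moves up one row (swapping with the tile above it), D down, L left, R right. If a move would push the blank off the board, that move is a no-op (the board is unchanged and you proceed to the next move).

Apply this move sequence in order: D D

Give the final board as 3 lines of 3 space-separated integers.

Answer: 3 1 2
8 6 4
0 7 5

Derivation:
After move 1 (D):
3 1 2
8 6 4
0 7 5

After move 2 (D):
3 1 2
8 6 4
0 7 5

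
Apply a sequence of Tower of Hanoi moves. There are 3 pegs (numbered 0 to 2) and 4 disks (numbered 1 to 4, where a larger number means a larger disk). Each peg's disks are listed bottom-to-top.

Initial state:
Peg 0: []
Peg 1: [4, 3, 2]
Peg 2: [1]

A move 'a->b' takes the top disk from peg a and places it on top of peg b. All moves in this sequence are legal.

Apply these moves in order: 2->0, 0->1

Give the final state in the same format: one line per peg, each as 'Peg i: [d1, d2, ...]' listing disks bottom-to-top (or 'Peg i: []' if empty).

Answer: Peg 0: []
Peg 1: [4, 3, 2, 1]
Peg 2: []

Derivation:
After move 1 (2->0):
Peg 0: [1]
Peg 1: [4, 3, 2]
Peg 2: []

After move 2 (0->1):
Peg 0: []
Peg 1: [4, 3, 2, 1]
Peg 2: []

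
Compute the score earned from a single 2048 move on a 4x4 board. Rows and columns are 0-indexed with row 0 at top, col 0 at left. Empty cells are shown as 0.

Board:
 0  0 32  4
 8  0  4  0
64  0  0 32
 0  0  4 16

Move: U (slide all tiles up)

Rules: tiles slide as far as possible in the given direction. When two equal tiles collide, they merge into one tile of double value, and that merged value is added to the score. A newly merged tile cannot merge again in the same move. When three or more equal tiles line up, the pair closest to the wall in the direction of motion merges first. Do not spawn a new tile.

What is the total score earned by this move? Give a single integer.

Slide up:
col 0: [0, 8, 64, 0] -> [8, 64, 0, 0]  score +0 (running 0)
col 1: [0, 0, 0, 0] -> [0, 0, 0, 0]  score +0 (running 0)
col 2: [32, 4, 0, 4] -> [32, 8, 0, 0]  score +8 (running 8)
col 3: [4, 0, 32, 16] -> [4, 32, 16, 0]  score +0 (running 8)
Board after move:
 8  0 32  4
64  0  8 32
 0  0  0 16
 0  0  0  0

Answer: 8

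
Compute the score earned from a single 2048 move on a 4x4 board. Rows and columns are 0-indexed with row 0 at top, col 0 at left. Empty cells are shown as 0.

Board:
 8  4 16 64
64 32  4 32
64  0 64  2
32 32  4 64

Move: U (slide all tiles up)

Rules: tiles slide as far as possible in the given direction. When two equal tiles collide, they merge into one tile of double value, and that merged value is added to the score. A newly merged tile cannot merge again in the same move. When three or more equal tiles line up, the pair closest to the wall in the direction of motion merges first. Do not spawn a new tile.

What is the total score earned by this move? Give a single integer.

Slide up:
col 0: [8, 64, 64, 32] -> [8, 128, 32, 0]  score +128 (running 128)
col 1: [4, 32, 0, 32] -> [4, 64, 0, 0]  score +64 (running 192)
col 2: [16, 4, 64, 4] -> [16, 4, 64, 4]  score +0 (running 192)
col 3: [64, 32, 2, 64] -> [64, 32, 2, 64]  score +0 (running 192)
Board after move:
  8   4  16  64
128  64   4  32
 32   0  64   2
  0   0   4  64

Answer: 192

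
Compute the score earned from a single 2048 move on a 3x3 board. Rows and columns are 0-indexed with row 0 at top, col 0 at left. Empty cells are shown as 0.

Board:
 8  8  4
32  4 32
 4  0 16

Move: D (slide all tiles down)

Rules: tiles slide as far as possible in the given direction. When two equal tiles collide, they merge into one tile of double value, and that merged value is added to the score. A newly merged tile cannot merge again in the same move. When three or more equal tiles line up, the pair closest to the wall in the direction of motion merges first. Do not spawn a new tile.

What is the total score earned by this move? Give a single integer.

Slide down:
col 0: [8, 32, 4] -> [8, 32, 4]  score +0 (running 0)
col 1: [8, 4, 0] -> [0, 8, 4]  score +0 (running 0)
col 2: [4, 32, 16] -> [4, 32, 16]  score +0 (running 0)
Board after move:
 8  0  4
32  8 32
 4  4 16

Answer: 0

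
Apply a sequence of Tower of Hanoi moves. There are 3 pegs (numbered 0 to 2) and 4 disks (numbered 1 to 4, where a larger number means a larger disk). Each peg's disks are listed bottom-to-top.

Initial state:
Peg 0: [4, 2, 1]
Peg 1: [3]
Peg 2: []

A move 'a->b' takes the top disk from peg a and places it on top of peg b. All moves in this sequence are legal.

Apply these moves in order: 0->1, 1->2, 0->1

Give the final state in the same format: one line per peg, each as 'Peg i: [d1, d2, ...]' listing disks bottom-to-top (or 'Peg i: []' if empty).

After move 1 (0->1):
Peg 0: [4, 2]
Peg 1: [3, 1]
Peg 2: []

After move 2 (1->2):
Peg 0: [4, 2]
Peg 1: [3]
Peg 2: [1]

After move 3 (0->1):
Peg 0: [4]
Peg 1: [3, 2]
Peg 2: [1]

Answer: Peg 0: [4]
Peg 1: [3, 2]
Peg 2: [1]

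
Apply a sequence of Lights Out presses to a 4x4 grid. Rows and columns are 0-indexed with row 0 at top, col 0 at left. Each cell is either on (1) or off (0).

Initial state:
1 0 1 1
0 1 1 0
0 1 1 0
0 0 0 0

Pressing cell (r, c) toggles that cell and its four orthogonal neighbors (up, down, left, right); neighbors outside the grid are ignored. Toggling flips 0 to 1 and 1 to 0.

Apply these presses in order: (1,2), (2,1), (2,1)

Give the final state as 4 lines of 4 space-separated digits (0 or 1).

After press 1 at (1,2):
1 0 0 1
0 0 0 1
0 1 0 0
0 0 0 0

After press 2 at (2,1):
1 0 0 1
0 1 0 1
1 0 1 0
0 1 0 0

After press 3 at (2,1):
1 0 0 1
0 0 0 1
0 1 0 0
0 0 0 0

Answer: 1 0 0 1
0 0 0 1
0 1 0 0
0 0 0 0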